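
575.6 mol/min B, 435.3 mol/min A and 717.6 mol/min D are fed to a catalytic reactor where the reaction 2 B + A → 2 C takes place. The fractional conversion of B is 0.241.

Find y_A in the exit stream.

0.221

B reacted = 0.241 × 575.6 = 138.7 mol/min; ν_B = −2, so ξ = 138.7/2 = 69.36 mol/min.
Outlet amounts (n = n₀ + ν ξ):
  B: 575.6 − 2(69.36) = 436.9
  A: 435.3 − 1(69.36) = 365.9
  C: 0 + 2(69.36) = 138.7
  D: 717.6 (inert)
Total out = 1659 mol/min; y_A = 365.9 / 1659 = 0.2206.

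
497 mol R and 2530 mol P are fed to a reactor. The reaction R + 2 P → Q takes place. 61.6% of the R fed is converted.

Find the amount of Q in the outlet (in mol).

R reacted = 0.616 × 497 = 306.2 mol; ν_R = −1, so ξ = 306.2/1 = 306.2 mol.
Outlet amounts (n = n₀ + ν ξ):
  R: 497 − 1(306.2) = 190.8
  P: 2530 − 2(306.2) = 1918
  Q: 0 + 1(306.2) = 306.2

306 mol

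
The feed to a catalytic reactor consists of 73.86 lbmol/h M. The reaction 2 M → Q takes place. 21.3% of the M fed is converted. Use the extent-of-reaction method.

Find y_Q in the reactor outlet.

M reacted = 0.213 × 73.86 = 15.73 lbmol/h; ν_M = −2, so ξ = 15.73/2 = 7.866 lbmol/h.
Outlet amounts (n = n₀ + ν ξ):
  M: 73.86 − 2(7.866) = 58.13
  Q: 0 + 1(7.866) = 7.866
Total out = 65.99 lbmol/h; y_Q = 7.866 / 65.99 = 0.1192.

0.119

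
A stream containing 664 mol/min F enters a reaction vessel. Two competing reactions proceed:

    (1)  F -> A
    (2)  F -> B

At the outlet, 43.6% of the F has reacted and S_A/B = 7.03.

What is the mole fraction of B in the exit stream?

0.0543

Conversion of F: F consumed = 0.436 × 664 = 289.5 mol/min = 1ξ₁ + 1ξ₂.
Selectivity: 1ξ₁ / (1ξ₂) = 7.03 → ξ₁ = 7.03 ξ₂.
Substitute: (1·7.03 + 1) ξ₂ = 289.5 → ξ₂ = 36.05 mol/min, ξ₁ = 253.5 mol/min.
Outlet amounts (n = n₀ + Σ ν·ξ):
  F: 664 − 1(253.5) − 1(36.05) = 374.5
  A: 0 + 1(253.5) = 253.5
  B: 0 + 1(36.05) = 36.05
Total out = 664 mol/min; y_B = 36.05 / 664 = 0.0543.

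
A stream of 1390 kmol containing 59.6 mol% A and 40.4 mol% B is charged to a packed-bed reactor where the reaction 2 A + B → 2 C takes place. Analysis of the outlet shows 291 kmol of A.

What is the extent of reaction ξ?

ξ = 269 kmol

For A: n = n₀ − 2ξ → 291 = 828.4 − 2ξ, giving ξ = 268.7 kmol.
Outlet amounts (n = n₀ + ν ξ):
  A: 828.4 − 2(268.7) = 291
  B: 561.6 − 1(268.7) = 292.8
  C: 0 + 2(268.7) = 537.4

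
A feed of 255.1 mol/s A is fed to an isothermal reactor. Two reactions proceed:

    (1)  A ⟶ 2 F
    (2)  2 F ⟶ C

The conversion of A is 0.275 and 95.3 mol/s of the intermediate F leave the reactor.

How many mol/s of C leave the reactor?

Conversion of A: A consumed = 1ξ₁ = 0.275 × 255.1 → ξ₁ = 70.15 mol/s.
F balance: n_F = 0 + 2ξ₁ − 2ξ₂ = 95.3 → ξ₂ = (2·70.15 − 95.3)/2 = 22.5 mol/s.
Outlet amounts (n = n₀ + Σ ν·ξ):
  A: 255.1 − 1(70.15) = 184.9
  F: 0 + 2(70.15) − 2(22.5) = 95.3
  C: 0 + 1(22.5) = 22.5

22.5 mol/s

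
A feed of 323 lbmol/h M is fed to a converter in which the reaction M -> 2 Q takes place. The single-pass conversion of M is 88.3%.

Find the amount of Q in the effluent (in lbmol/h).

M reacted = 0.883 × 323 = 285.2 lbmol/h; ν_M = −1, so ξ = 285.2/1 = 285.2 lbmol/h.
Outlet amounts (n = n₀ + ν ξ):
  M: 323 − 1(285.2) = 37.79
  Q: 0 + 2(285.2) = 570.4

570 lbmol/h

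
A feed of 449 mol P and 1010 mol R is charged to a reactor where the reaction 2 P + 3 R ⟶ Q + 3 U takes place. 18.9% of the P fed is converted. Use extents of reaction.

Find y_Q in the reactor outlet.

0.03

P reacted = 0.189 × 449 = 84.86 mol; ν_P = −2, so ξ = 84.86/2 = 42.43 mol.
Outlet amounts (n = n₀ + ν ξ):
  P: 449 − 2(42.43) = 364.1
  R: 1010 − 3(42.43) = 882.7
  Q: 0 + 1(42.43) = 42.43
  U: 0 + 3(42.43) = 127.3
Total out = 1417 mol; y_Q = 42.43 / 1417 = 0.02995.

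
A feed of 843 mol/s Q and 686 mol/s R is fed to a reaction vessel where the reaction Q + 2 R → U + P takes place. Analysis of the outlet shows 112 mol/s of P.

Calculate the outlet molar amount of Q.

731 mol/s

For P: n = n₀ + 1ξ → 112 = 0 + 1ξ, giving ξ = 112 mol/s.
Outlet amounts (n = n₀ + ν ξ):
  Q: 843 − 1(112) = 731
  R: 686 − 2(112) = 462
  U: 0 + 1(112) = 112
  P: 0 + 1(112) = 112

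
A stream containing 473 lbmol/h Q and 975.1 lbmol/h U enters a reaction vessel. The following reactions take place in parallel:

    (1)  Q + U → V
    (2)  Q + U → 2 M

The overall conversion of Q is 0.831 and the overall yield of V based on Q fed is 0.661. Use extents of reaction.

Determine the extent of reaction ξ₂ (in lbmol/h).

Yield of V: 1ξ₁ / 473 = 0.661 → ξ₁ = 312.7 lbmol/h.
Conversion of Q: 1ξ₁ + 1ξ₂ = 0.831 × 473 = 393.1 → ξ₂ = 80.41 lbmol/h.
Outlet amounts (n = n₀ + Σ ν·ξ):
  Q: 473 − 1(312.7) − 1(80.41) = 79.94
  U: 975.1 − 1(312.7) − 1(80.41) = 582
  V: 0 + 1(312.7) = 312.7
  M: 0 + 2(80.41) = 160.8

ξ₂ = 80.4 lbmol/h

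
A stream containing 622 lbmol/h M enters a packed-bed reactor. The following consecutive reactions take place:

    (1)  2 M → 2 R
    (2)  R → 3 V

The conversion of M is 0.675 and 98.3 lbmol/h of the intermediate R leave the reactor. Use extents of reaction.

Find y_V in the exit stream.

0.763

Conversion of M: M consumed = 2ξ₁ = 0.675 × 622 → ξ₁ = 209.9 lbmol/h.
R balance: n_R = 0 + 2ξ₁ − 1ξ₂ = 98.3 → ξ₂ = (2·209.9 − 98.3)/1 = 321.6 lbmol/h.
Outlet amounts (n = n₀ + Σ ν·ξ):
  M: 622 − 2(209.9) = 202.1
  R: 0 + 2(209.9) − 1(321.6) = 98.3
  V: 0 + 3(321.6) = 964.7
Total out = 1265 lbmol/h; y_V = 964.7 / 1265 = 0.7625.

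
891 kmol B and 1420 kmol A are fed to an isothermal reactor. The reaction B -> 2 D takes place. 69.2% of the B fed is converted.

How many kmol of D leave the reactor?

B reacted = 0.692 × 891 = 616.6 kmol; ν_B = −1, so ξ = 616.6/1 = 616.6 kmol.
Outlet amounts (n = n₀ + ν ξ):
  B: 891 − 1(616.6) = 274.4
  D: 0 + 2(616.6) = 1233
  A: 1420 (inert)

1230 kmol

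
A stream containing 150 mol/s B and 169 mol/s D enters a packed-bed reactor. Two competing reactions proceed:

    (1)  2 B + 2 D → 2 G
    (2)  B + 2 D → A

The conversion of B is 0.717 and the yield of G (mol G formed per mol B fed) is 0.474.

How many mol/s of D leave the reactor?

Yield of G: 2ξ₁ / 150 = 0.474 → ξ₁ = 35.55 mol/s.
Conversion of B: 2ξ₁ + 1ξ₂ = 0.717 × 150 = 107.5 → ξ₂ = 36.45 mol/s.
Outlet amounts (n = n₀ + Σ ν·ξ):
  B: 150 − 2(35.55) − 1(36.45) = 42.45
  D: 169 − 2(35.55) − 2(36.45) = 25
  G: 0 + 2(35.55) = 71.1
  A: 0 + 1(36.45) = 36.45

25 mol/s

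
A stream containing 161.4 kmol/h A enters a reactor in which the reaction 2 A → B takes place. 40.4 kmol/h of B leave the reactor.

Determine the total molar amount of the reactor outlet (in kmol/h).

121 kmol/h

For B: n = n₀ + 1ξ → 40.4 = 0 + 1ξ, giving ξ = 40.4 kmol/h.
Outlet amounts (n = n₀ + ν ξ):
  A: 161.4 − 2(40.4) = 80.6
  B: 0 + 1(40.4) = 40.4
Total out = 80.6 + 40.4 = 121 kmol/h.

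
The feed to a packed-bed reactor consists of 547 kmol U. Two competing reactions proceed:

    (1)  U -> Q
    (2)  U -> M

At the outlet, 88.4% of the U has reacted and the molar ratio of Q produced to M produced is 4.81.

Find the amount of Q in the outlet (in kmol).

Conversion of U: U consumed = 0.884 × 547 = 483.5 kmol = 1ξ₁ + 1ξ₂.
Selectivity: 1ξ₁ / (1ξ₂) = 4.81 → ξ₁ = 4.81 ξ₂.
Substitute: (1·4.81 + 1) ξ₂ = 483.5 → ξ₂ = 83.23 kmol, ξ₁ = 400.3 kmol.
Outlet amounts (n = n₀ + Σ ν·ξ):
  U: 547 − 1(400.3) − 1(83.23) = 63.45
  Q: 0 + 1(400.3) = 400.3
  M: 0 + 1(83.23) = 83.23

400 kmol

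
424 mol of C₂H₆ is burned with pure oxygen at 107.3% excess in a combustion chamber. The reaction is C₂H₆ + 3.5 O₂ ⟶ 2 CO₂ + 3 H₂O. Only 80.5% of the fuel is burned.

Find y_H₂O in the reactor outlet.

0.279

Stoichiometric O₂ = 3.5 × 424 = 1484 mol; O₂ fed = 1484 × 2.073 = 3076 mol.
Fuel reacted = 0.805 × 424 → ξ = 341.3 mol.
Outlet (n = n₀ + ν ξ):
  C₂H₆: 424 − 1(341.3) = 82.68
  O₂: 3076 − 3.5(341.3) = 1882
  CO₂: 0 + 2(341.3) = 682.6
  H₂O: 0 + 3(341.3) = 1024
Total out = 3671 mol; y_H₂O = 1024 / 3671 = 0.2789.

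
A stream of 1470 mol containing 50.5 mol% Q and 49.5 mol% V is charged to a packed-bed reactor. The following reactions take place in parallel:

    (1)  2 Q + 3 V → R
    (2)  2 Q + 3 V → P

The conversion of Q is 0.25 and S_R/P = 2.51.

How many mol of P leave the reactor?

26.4 mol

Conversion of Q: Q consumed = 0.25 × 742.4 = 185.6 mol = 2ξ₁ + 2ξ₂.
Selectivity: 1ξ₁ / (1ξ₂) = 2.51 → ξ₁ = 2.51 ξ₂.
Substitute: (2·2.51 + 2) ξ₂ = 185.6 → ξ₂ = 26.44 mol, ξ₁ = 66.36 mol.
Outlet amounts (n = n₀ + Σ ν·ξ):
  Q: 742.4 − 2(66.36) − 2(26.44) = 556.8
  V: 727.6 − 3(66.36) − 3(26.44) = 449.3
  R: 0 + 1(66.36) = 66.36
  P: 0 + 1(26.44) = 26.44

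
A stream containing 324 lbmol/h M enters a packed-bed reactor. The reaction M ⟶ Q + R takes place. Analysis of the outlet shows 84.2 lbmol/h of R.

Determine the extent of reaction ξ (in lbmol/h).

For R: n = n₀ + 1ξ → 84.2 = 0 + 1ξ, giving ξ = 84.2 lbmol/h.
Outlet amounts (n = n₀ + ν ξ):
  M: 324 − 1(84.2) = 239.8
  Q: 0 + 1(84.2) = 84.2
  R: 0 + 1(84.2) = 84.2

ξ = 84.2 lbmol/h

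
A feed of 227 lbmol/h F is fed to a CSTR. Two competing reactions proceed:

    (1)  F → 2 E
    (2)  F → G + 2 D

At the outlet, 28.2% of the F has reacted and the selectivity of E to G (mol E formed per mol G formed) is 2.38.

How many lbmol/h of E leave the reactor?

69.6 lbmol/h

Conversion of F: F consumed = 0.282 × 227 = 64.01 lbmol/h = 1ξ₁ + 1ξ₂.
Selectivity: 2ξ₁ / (1ξ₂) = 2.38 → ξ₁ = 1.19 ξ₂.
Substitute: (1·1.19 + 1) ξ₂ = 64.01 → ξ₂ = 29.23 lbmol/h, ξ₁ = 34.78 lbmol/h.
Outlet amounts (n = n₀ + Σ ν·ξ):
  F: 227 − 1(34.78) − 1(29.23) = 163
  E: 0 + 2(34.78) = 69.57
  G: 0 + 1(29.23) = 29.23
  D: 0 + 2(29.23) = 58.46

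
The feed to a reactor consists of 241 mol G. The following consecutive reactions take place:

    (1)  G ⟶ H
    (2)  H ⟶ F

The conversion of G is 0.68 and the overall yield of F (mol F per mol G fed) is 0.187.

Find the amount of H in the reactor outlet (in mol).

Conversion of G: G consumed = 1ξ₁ = 0.68 × 241 → ξ₁ = 163.9 mol.
Yield of F: 1ξ₂ / 241 = 0.187 → ξ₂ = 45.07 mol.
Outlet amounts (n = n₀ + Σ ν·ξ):
  G: 241 − 1(163.9) = 77.12
  H: 0 + 1(163.9) − 1(45.07) = 118.8
  F: 0 + 1(45.07) = 45.07

119 mol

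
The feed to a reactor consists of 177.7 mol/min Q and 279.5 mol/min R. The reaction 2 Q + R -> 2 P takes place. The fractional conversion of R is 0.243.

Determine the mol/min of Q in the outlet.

R reacted = 0.243 × 279.5 = 67.92 mol/min; ν_R = −1, so ξ = 67.92/1 = 67.92 mol/min.
Outlet amounts (n = n₀ + ν ξ):
  Q: 177.7 − 2(67.92) = 41.86
  R: 279.5 − 1(67.92) = 211.6
  P: 0 + 2(67.92) = 135.8

41.9 mol/min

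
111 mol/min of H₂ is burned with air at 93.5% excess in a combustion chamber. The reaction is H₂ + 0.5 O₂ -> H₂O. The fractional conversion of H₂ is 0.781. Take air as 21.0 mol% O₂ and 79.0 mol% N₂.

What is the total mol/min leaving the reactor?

579 mol/min

Stoichiometric O₂ = 0.5 × 111 = 55.5 mol/min; O₂ fed = 55.5 × 1.935 = 107.4 mol/min.
N₂ fed = 107.4 × 79/21 = 404 mol/min.
Fuel reacted = 0.781 × 111 → ξ = 86.69 mol/min.
Outlet (n = n₀ + ν ξ):
  H₂: 111 − 1(86.69) = 24.31
  O₂: 107.4 − 0.5(86.69) = 64.05
  N₂: 404 (inert)
  H₂O: 0 + 1(86.69) = 86.69
Total out = 24.31 + 64.05 + 404 + 86.69 = 579 mol/min.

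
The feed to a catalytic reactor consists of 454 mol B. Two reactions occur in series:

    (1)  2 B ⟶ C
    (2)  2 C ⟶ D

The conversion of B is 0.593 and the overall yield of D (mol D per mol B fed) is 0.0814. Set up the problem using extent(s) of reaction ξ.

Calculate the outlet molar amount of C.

60.7 mol

Conversion of B: B consumed = 2ξ₁ = 0.593 × 454 → ξ₁ = 134.6 mol.
Yield of D: 1ξ₂ / 454 = 0.0814 → ξ₂ = 36.96 mol.
Outlet amounts (n = n₀ + Σ ν·ξ):
  B: 454 − 2(134.6) = 184.8
  C: 0 + 1(134.6) − 2(36.96) = 60.7
  D: 0 + 1(36.96) = 36.96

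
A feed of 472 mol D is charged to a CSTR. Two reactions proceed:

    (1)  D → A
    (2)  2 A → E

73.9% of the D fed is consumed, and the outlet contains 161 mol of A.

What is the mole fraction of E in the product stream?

0.248

Conversion of D: D consumed = 1ξ₁ = 0.739 × 472 → ξ₁ = 348.8 mol.
A balance: n_A = 0 + 1ξ₁ − 2ξ₂ = 161 → ξ₂ = (1·348.8 − 161)/2 = 93.9 mol.
Outlet amounts (n = n₀ + Σ ν·ξ):
  D: 472 − 1(348.8) = 123.2
  A: 0 + 1(348.8) − 2(93.9) = 161
  E: 0 + 1(93.9) = 93.9
Total out = 378.1 mol; y_E = 93.9 / 378.1 = 0.2484.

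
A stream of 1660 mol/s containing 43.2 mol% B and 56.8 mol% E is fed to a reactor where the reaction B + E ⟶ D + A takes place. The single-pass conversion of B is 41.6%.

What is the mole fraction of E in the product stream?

B reacted = 0.416 × 717.1 = 298.3 mol/s; ν_B = −1, so ξ = 298.3/1 = 298.3 mol/s.
Outlet amounts (n = n₀ + ν ξ):
  B: 717.1 − 1(298.3) = 418.8
  E: 942.9 − 1(298.3) = 644.6
  D: 0 + 1(298.3) = 298.3
  A: 0 + 1(298.3) = 298.3
Total out = 1660 mol/s; y_E = 644.6 / 1660 = 0.3883.

0.388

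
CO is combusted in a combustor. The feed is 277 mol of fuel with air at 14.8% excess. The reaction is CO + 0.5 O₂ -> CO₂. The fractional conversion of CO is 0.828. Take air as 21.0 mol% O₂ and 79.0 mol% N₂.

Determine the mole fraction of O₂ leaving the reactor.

Stoichiometric O₂ = 0.5 × 277 = 138.5 mol; O₂ fed = 138.5 × 1.148 = 159 mol.
N₂ fed = 159 × 79/21 = 598.1 mol.
Fuel reacted = 0.828 × 277 → ξ = 229.4 mol.
Outlet (n = n₀ + ν ξ):
  CO: 277 − 1(229.4) = 47.64
  O₂: 159 − 0.5(229.4) = 44.32
  N₂: 598.1 (inert)
  CO₂: 0 + 1(229.4) = 229.4
Total out = 919.5 mol; y_O₂ = 44.32 / 919.5 = 0.0482.

0.0482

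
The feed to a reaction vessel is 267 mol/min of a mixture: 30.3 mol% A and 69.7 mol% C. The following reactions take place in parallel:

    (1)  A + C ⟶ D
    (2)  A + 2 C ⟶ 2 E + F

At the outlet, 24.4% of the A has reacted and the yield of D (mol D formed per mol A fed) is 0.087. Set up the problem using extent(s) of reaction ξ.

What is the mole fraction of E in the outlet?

Yield of D: 1ξ₁ / 80.9 = 0.087 → ξ₁ = 7.038 mol/min.
Conversion of A: 1ξ₁ + 1ξ₂ = 0.244 × 80.9 = 19.74 → ξ₂ = 12.7 mol/min.
Outlet amounts (n = n₀ + Σ ν·ξ):
  A: 80.9 − 1(7.038) − 1(12.7) = 61.16
  C: 186.1 − 1(7.038) − 2(12.7) = 153.7
  D: 0 + 1(7.038) = 7.038
  E: 0 + 2(12.7) = 25.4
  F: 0 + 1(12.7) = 12.7
Total out = 260 mol/min; y_E = 25.4 / 260 = 0.09772.

0.0977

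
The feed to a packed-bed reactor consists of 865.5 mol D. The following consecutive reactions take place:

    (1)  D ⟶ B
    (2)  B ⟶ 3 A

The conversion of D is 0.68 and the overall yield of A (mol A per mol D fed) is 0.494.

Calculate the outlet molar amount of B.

446 mol

Conversion of D: D consumed = 1ξ₁ = 0.68 × 865.5 → ξ₁ = 588.5 mol.
Yield of A: 3ξ₂ / 865.5 = 0.494 → ξ₂ = 142.5 mol.
Outlet amounts (n = n₀ + Σ ν·ξ):
  D: 865.5 − 1(588.5) = 277
  B: 0 + 1(588.5) − 1(142.5) = 446
  A: 0 + 3(142.5) = 427.6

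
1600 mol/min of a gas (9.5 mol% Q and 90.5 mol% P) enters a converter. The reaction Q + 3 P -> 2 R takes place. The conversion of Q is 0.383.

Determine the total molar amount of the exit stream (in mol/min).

Q reacted = 0.383 × 152 = 58.22 mol/min; ν_Q = −1, so ξ = 58.22/1 = 58.22 mol/min.
Outlet amounts (n = n₀ + ν ξ):
  Q: 152 − 1(58.22) = 93.78
  P: 1448 − 3(58.22) = 1273
  R: 0 + 2(58.22) = 116.4
Total out = 93.78 + 1273 + 116.4 = 1484 mol/min.

1480 mol/min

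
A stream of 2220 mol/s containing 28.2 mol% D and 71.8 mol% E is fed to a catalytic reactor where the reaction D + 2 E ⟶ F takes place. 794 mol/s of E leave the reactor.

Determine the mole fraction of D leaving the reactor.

For E: n = n₀ − 2ξ → 794 = 1594 − 2ξ, giving ξ = 400 mol/s.
Outlet amounts (n = n₀ + ν ξ):
  D: 626 − 1(400) = 226.1
  E: 1594 − 2(400) = 794
  F: 0 + 1(400) = 400
Total out = 1420 mol/s; y_D = 226.1 / 1420 = 0.1592.

0.159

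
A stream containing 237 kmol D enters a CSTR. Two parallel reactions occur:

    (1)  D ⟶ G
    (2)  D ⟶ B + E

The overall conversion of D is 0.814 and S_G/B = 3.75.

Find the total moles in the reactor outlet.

Conversion of D: D consumed = 0.814 × 237 = 192.9 kmol = 1ξ₁ + 1ξ₂.
Selectivity: 1ξ₁ / (1ξ₂) = 3.75 → ξ₁ = 3.75 ξ₂.
Substitute: (1·3.75 + 1) ξ₂ = 192.9 → ξ₂ = 40.61 kmol, ξ₁ = 152.3 kmol.
Outlet amounts (n = n₀ + Σ ν·ξ):
  D: 237 − 1(152.3) − 1(40.61) = 44.08
  G: 0 + 1(152.3) = 152.3
  B: 0 + 1(40.61) = 40.61
  E: 0 + 1(40.61) = 40.61
Total out = 44.08 + 152.3 + 40.61 + 40.61 = 277.6 kmol.

278 kmol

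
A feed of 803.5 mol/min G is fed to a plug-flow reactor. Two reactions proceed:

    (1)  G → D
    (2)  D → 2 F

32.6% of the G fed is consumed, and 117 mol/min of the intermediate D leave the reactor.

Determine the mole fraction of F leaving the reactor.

Conversion of G: G consumed = 1ξ₁ = 0.326 × 803.5 → ξ₁ = 261.9 mol/min.
D balance: n_D = 0 + 1ξ₁ − 1ξ₂ = 117 → ξ₂ = (1·261.9 − 117)/1 = 144.9 mol/min.
Outlet amounts (n = n₀ + Σ ν·ξ):
  G: 803.5 − 1(261.9) = 541.6
  D: 0 + 1(261.9) − 1(144.9) = 117
  F: 0 + 2(144.9) = 289.9
Total out = 948.4 mol/min; y_F = 289.9 / 948.4 = 0.3056.

0.306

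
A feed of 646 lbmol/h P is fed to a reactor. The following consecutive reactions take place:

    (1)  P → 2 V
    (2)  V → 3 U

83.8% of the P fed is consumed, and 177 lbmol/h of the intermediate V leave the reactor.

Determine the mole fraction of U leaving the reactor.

0.906

Conversion of P: P consumed = 1ξ₁ = 0.838 × 646 → ξ₁ = 541.3 lbmol/h.
V balance: n_V = 0 + 2ξ₁ − 1ξ₂ = 177 → ξ₂ = (2·541.3 − 177)/1 = 905.7 lbmol/h.
Outlet amounts (n = n₀ + Σ ν·ξ):
  P: 646 − 1(541.3) = 104.7
  V: 0 + 2(541.3) − 1(905.7) = 177
  U: 0 + 3(905.7) = 2717
Total out = 2999 lbmol/h; y_U = 2717 / 2999 = 0.9061.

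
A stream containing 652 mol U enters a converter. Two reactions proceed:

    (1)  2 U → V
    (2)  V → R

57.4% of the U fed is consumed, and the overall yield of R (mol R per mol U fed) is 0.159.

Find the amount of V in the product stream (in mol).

Conversion of U: U consumed = 2ξ₁ = 0.574 × 652 → ξ₁ = 187.1 mol.
Yield of R: 1ξ₂ / 652 = 0.159 → ξ₂ = 103.7 mol.
Outlet amounts (n = n₀ + Σ ν·ξ):
  U: 652 − 2(187.1) = 277.8
  V: 0 + 1(187.1) − 1(103.7) = 83.46
  R: 0 + 1(103.7) = 103.7

83.5 mol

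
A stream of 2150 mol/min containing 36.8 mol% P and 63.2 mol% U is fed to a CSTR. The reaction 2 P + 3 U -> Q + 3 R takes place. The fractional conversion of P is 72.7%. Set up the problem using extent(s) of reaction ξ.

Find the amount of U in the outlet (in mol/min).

P reacted = 0.727 × 791.2 = 575.2 mol/min; ν_P = −2, so ξ = 575.2/2 = 287.6 mol/min.
Outlet amounts (n = n₀ + ν ξ):
  P: 791.2 − 2(287.6) = 216
  U: 1359 − 3(287.6) = 496
  Q: 0 + 1(287.6) = 287.6
  R: 0 + 3(287.6) = 862.8

496 mol/min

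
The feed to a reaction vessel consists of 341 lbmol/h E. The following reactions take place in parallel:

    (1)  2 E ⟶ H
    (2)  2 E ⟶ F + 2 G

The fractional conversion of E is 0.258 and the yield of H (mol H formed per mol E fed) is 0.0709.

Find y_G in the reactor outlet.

Yield of H: 1ξ₁ / 341 = 0.0709 → ξ₁ = 24.18 lbmol/h.
Conversion of E: 2ξ₁ + 2ξ₂ = 0.258 × 341 = 87.98 → ξ₂ = 19.81 lbmol/h.
Outlet amounts (n = n₀ + Σ ν·ξ):
  E: 341 − 2(24.18) − 2(19.81) = 253
  H: 0 + 1(24.18) = 24.18
  F: 0 + 1(19.81) = 19.81
  G: 0 + 2(19.81) = 39.62
Total out = 336.6 lbmol/h; y_G = 39.62 / 336.6 = 0.1177.

0.118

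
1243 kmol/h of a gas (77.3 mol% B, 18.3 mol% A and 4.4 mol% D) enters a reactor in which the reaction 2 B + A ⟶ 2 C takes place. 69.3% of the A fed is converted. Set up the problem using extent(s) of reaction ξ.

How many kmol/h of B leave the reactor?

646 kmol/h

A reacted = 0.693 × 227.5 = 157.6 kmol/h; ν_A = −1, so ξ = 157.6/1 = 157.6 kmol/h.
Outlet amounts (n = n₀ + ν ξ):
  B: 960.8 − 2(157.6) = 645.6
  A: 227.5 − 1(157.6) = 69.83
  C: 0 + 2(157.6) = 315.3
  D: 54.69 (inert)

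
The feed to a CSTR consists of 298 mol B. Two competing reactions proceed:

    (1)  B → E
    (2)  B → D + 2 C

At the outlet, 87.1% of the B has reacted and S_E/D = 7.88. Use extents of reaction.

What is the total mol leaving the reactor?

Conversion of B: B consumed = 0.871 × 298 = 259.6 mol = 1ξ₁ + 1ξ₂.
Selectivity: 1ξ₁ / (1ξ₂) = 7.88 → ξ₁ = 7.88 ξ₂.
Substitute: (1·7.88 + 1) ξ₂ = 259.6 → ξ₂ = 29.23 mol, ξ₁ = 230.3 mol.
Outlet amounts (n = n₀ + Σ ν·ξ):
  B: 298 − 1(230.3) − 1(29.23) = 38.44
  E: 0 + 1(230.3) = 230.3
  D: 0 + 1(29.23) = 29.23
  C: 0 + 2(29.23) = 58.46
Total out = 38.44 + 230.3 + 29.23 + 58.46 = 356.5 mol.

356 mol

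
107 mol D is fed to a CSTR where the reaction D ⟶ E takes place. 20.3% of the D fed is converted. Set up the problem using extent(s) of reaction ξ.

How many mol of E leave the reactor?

D reacted = 0.203 × 107 = 21.72 mol; ν_D = −1, so ξ = 21.72/1 = 21.72 mol.
Outlet amounts (n = n₀ + ν ξ):
  D: 107 − 1(21.72) = 85.28
  E: 0 + 1(21.72) = 21.72

21.7 mol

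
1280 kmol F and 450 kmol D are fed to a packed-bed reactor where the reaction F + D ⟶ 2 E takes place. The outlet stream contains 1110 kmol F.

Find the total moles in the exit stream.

1730 kmol

For F: n = n₀ − 1ξ → 1110 = 1280 − 1ξ, giving ξ = 170 kmol.
Outlet amounts (n = n₀ + ν ξ):
  F: 1280 − 1(170) = 1110
  D: 450 − 1(170) = 280
  E: 0 + 2(170) = 340
Total out = 1110 + 280 + 340 = 1730 kmol.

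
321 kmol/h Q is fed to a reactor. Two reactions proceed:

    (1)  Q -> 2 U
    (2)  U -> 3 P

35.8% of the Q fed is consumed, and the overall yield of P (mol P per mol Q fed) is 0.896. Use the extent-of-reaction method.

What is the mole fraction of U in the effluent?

Conversion of Q: Q consumed = 1ξ₁ = 0.358 × 321 → ξ₁ = 114.9 kmol/h.
Yield of P: 3ξ₂ / 321 = 0.896 → ξ₂ = 95.87 kmol/h.
Outlet amounts (n = n₀ + Σ ν·ξ):
  Q: 321 − 1(114.9) = 206.1
  U: 0 + 2(114.9) − 1(95.87) = 134
  P: 0 + 3(95.87) = 287.6
Total out = 627.7 kmol/h; y_U = 134 / 627.7 = 0.2134.

0.213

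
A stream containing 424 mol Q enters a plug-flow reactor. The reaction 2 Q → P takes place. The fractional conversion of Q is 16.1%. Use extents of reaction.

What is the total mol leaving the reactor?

390 mol

Q reacted = 0.161 × 424 = 68.26 mol; ν_Q = −2, so ξ = 68.26/2 = 34.13 mol.
Outlet amounts (n = n₀ + ν ξ):
  Q: 424 − 2(34.13) = 355.7
  P: 0 + 1(34.13) = 34.13
Total out = 355.7 + 34.13 = 389.9 mol.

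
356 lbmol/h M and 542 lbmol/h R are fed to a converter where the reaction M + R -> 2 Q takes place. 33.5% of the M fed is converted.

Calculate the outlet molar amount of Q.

M reacted = 0.335 × 356 = 119.3 lbmol/h; ν_M = −1, so ξ = 119.3/1 = 119.3 lbmol/h.
Outlet amounts (n = n₀ + ν ξ):
  M: 356 − 1(119.3) = 236.7
  R: 542 − 1(119.3) = 422.7
  Q: 0 + 2(119.3) = 238.5

239 lbmol/h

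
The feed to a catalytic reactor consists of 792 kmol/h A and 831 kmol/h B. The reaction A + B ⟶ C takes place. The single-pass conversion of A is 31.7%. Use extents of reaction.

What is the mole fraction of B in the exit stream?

0.423

A reacted = 0.317 × 792 = 251.1 kmol/h; ν_A = −1, so ξ = 251.1/1 = 251.1 kmol/h.
Outlet amounts (n = n₀ + ν ξ):
  A: 792 − 1(251.1) = 540.9
  B: 831 − 1(251.1) = 579.9
  C: 0 + 1(251.1) = 251.1
Total out = 1372 kmol/h; y_B = 579.9 / 1372 = 0.4227.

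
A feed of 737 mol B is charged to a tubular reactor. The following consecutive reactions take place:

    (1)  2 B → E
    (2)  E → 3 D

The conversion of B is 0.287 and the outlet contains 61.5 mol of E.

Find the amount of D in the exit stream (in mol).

Conversion of B: B consumed = 2ξ₁ = 0.287 × 737 → ξ₁ = 105.8 mol.
E balance: n_E = 0 + 1ξ₁ − 1ξ₂ = 61.5 → ξ₂ = (1·105.8 − 61.5)/1 = 44.26 mol.
Outlet amounts (n = n₀ + Σ ν·ξ):
  B: 737 − 2(105.8) = 525.5
  E: 0 + 1(105.8) − 1(44.26) = 61.5
  D: 0 + 3(44.26) = 132.8

133 mol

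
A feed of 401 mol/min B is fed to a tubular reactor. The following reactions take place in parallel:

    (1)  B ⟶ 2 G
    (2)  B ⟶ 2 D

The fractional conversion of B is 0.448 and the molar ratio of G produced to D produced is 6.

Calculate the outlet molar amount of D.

Conversion of B: B consumed = 0.448 × 401 = 179.6 mol/min = 1ξ₁ + 1ξ₂.
Selectivity: 2ξ₁ / (2ξ₂) = 6 → ξ₁ = 6 ξ₂.
Substitute: (1·6 + 1) ξ₂ = 179.6 → ξ₂ = 25.66 mol/min, ξ₁ = 154 mol/min.
Outlet amounts (n = n₀ + Σ ν·ξ):
  B: 401 − 1(154) − 1(25.66) = 221.4
  G: 0 + 2(154) = 308
  D: 0 + 2(25.66) = 51.33

51.3 mol/min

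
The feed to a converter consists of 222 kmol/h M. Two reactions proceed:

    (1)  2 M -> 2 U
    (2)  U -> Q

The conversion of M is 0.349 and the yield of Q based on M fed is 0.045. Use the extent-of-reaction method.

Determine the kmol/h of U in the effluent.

67.5 kmol/h

Conversion of M: M consumed = 2ξ₁ = 0.349 × 222 → ξ₁ = 38.74 kmol/h.
Yield of Q: 1ξ₂ / 222 = 0.045 → ξ₂ = 9.99 kmol/h.
Outlet amounts (n = n₀ + Σ ν·ξ):
  M: 222 − 2(38.74) = 144.5
  U: 0 + 2(38.74) − 1(9.99) = 67.49
  Q: 0 + 1(9.99) = 9.99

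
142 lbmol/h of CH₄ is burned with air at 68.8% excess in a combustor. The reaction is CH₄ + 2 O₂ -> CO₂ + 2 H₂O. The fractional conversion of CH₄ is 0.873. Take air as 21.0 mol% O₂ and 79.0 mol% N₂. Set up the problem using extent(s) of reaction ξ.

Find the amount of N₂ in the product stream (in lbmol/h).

Stoichiometric O₂ = 2 × 142 = 284 lbmol/h; O₂ fed = 284 × 1.688 = 479.4 lbmol/h.
N₂ fed = 479.4 × 79/21 = 1803 lbmol/h.
Fuel reacted = 0.873 × 142 → ξ = 124 lbmol/h.
Outlet (n = n₀ + ν ξ):
  CH₄: 142 − 1(124) = 18.03
  O₂: 479.4 − 2(124) = 231.5
  N₂: 1803 (inert)
  CO₂: 0 + 1(124) = 124
  H₂O: 0 + 2(124) = 247.9

1800 lbmol/h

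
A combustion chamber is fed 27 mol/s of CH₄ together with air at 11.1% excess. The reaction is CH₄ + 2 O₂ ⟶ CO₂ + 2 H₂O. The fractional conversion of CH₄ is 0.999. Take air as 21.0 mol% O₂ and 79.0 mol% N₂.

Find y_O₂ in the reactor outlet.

Stoichiometric O₂ = 2 × 27 = 54 mol/s; O₂ fed = 54 × 1.111 = 59.99 mol/s.
N₂ fed = 59.99 × 79/21 = 225.7 mol/s.
Fuel reacted = 0.999 × 27 → ξ = 26.97 mol/s.
Outlet (n = n₀ + ν ξ):
  CH₄: 27 − 1(26.97) = 0.027
  O₂: 59.99 − 2(26.97) = 6.048
  N₂: 225.7 (inert)
  CO₂: 0 + 1(26.97) = 26.97
  H₂O: 0 + 2(26.97) = 53.95
Total out = 312.7 mol/s; y_O₂ = 6.048 / 312.7 = 0.01934.

0.0193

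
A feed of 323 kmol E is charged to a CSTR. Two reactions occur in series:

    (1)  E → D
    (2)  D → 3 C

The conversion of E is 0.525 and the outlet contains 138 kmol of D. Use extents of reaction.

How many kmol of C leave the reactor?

Conversion of E: E consumed = 1ξ₁ = 0.525 × 323 → ξ₁ = 169.6 kmol.
D balance: n_D = 0 + 1ξ₁ − 1ξ₂ = 138 → ξ₂ = (1·169.6 − 138)/1 = 31.58 kmol.
Outlet amounts (n = n₀ + Σ ν·ξ):
  E: 323 − 1(169.6) = 153.4
  D: 0 + 1(169.6) − 1(31.58) = 138
  C: 0 + 3(31.58) = 94.73

94.7 kmol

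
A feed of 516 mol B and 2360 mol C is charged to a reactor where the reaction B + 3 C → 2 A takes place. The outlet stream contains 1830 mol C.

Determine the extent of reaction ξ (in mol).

For C: n = n₀ − 3ξ → 1830 = 2360 − 3ξ, giving ξ = 176.7 mol.
Outlet amounts (n = n₀ + ν ξ):
  B: 516 − 1(176.7) = 339.3
  C: 2360 − 3(176.7) = 1830
  A: 0 + 2(176.7) = 353.3

ξ = 177 mol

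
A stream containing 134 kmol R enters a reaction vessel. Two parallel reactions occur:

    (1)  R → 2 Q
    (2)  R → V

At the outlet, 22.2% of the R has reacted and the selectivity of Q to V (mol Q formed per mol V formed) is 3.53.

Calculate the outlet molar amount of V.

10.8 kmol

Conversion of R: R consumed = 0.222 × 134 = 29.75 kmol = 1ξ₁ + 1ξ₂.
Selectivity: 2ξ₁ / (1ξ₂) = 3.53 → ξ₁ = 1.765 ξ₂.
Substitute: (1·1.765 + 1) ξ₂ = 29.75 → ξ₂ = 10.76 kmol, ξ₁ = 18.99 kmol.
Outlet amounts (n = n₀ + Σ ν·ξ):
  R: 134 − 1(18.99) − 1(10.76) = 104.3
  Q: 0 + 2(18.99) = 37.98
  V: 0 + 1(10.76) = 10.76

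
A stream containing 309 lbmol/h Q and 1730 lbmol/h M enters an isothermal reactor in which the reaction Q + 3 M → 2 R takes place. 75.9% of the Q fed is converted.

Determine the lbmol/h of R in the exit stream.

Q reacted = 0.759 × 309 = 234.5 lbmol/h; ν_Q = −1, so ξ = 234.5/1 = 234.5 lbmol/h.
Outlet amounts (n = n₀ + ν ξ):
  Q: 309 − 1(234.5) = 74.47
  M: 1730 − 3(234.5) = 1026
  R: 0 + 2(234.5) = 469.1

469 lbmol/h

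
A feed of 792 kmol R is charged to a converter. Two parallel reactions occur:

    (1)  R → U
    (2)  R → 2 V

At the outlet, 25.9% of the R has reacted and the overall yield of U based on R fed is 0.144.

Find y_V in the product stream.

Yield of U: 1ξ₁ / 792 = 0.144 → ξ₁ = 114 kmol.
Conversion of R: 1ξ₁ + 1ξ₂ = 0.259 × 792 = 205.1 → ξ₂ = 91.08 kmol.
Outlet amounts (n = n₀ + Σ ν·ξ):
  R: 792 − 1(114) − 1(91.08) = 586.9
  U: 0 + 1(114) = 114
  V: 0 + 2(91.08) = 182.2
Total out = 883.1 kmol; y_V = 182.2 / 883.1 = 0.2063.

0.206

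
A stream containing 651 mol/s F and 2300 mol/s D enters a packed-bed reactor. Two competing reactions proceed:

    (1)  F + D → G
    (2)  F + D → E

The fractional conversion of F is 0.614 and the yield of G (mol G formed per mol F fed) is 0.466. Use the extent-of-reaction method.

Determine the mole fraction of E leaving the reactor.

Yield of G: 1ξ₁ / 651 = 0.466 → ξ₁ = 303.4 mol/s.
Conversion of F: 1ξ₁ + 1ξ₂ = 0.614 × 651 = 399.7 → ξ₂ = 96.35 mol/s.
Outlet amounts (n = n₀ + Σ ν·ξ):
  F: 651 − 1(303.4) − 1(96.35) = 251.3
  D: 2300 − 1(303.4) − 1(96.35) = 1900
  G: 0 + 1(303.4) = 303.4
  E: 0 + 1(96.35) = 96.35
Total out = 2551 mol/s; y_E = 96.35 / 2551 = 0.03776.

0.0378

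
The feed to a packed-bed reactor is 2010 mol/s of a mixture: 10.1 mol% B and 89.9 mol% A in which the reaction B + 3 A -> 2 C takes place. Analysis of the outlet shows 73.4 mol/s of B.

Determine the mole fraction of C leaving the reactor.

0.148

For B: n = n₀ − 1ξ → 73.4 = 203 − 1ξ, giving ξ = 129.6 mol/s.
Outlet amounts (n = n₀ + ν ξ):
  B: 203 − 1(129.6) = 73.4
  A: 1807 − 3(129.6) = 1418
  C: 0 + 2(129.6) = 259.2
Total out = 1751 mol/s; y_C = 259.2 / 1751 = 0.1481.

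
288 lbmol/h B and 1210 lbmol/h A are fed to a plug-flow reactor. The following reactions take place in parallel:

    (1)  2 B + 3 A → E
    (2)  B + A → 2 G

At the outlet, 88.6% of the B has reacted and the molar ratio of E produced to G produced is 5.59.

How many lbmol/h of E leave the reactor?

122 lbmol/h

Conversion of B: B consumed = 0.886 × 288 = 255.2 lbmol/h = 2ξ₁ + 1ξ₂.
Selectivity: 1ξ₁ / (2ξ₂) = 5.59 → ξ₁ = 11.18 ξ₂.
Substitute: (2·11.18 + 1) ξ₂ = 255.2 → ξ₂ = 10.92 lbmol/h, ξ₁ = 122.1 lbmol/h.
Outlet amounts (n = n₀ + Σ ν·ξ):
  B: 288 − 2(122.1) − 1(10.92) = 32.83
  A: 1210 − 3(122.1) − 1(10.92) = 832.7
  E: 0 + 1(122.1) = 122.1
  G: 0 + 2(10.92) = 21.85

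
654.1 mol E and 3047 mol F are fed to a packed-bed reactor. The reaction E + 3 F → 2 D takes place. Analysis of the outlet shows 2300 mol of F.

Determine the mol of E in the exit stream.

405 mol

For F: n = n₀ − 3ξ → 2300 = 3047 − 3ξ, giving ξ = 249 mol.
Outlet amounts (n = n₀ + ν ξ):
  E: 654.1 − 1(249) = 405.1
  F: 3047 − 3(249) = 2300
  D: 0 + 2(249) = 498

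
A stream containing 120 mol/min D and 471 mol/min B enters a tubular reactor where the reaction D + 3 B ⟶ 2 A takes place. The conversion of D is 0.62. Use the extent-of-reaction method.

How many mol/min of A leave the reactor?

D reacted = 0.62 × 120 = 74.4 mol/min; ν_D = −1, so ξ = 74.4/1 = 74.4 mol/min.
Outlet amounts (n = n₀ + ν ξ):
  D: 120 − 1(74.4) = 45.6
  B: 471 − 3(74.4) = 247.8
  A: 0 + 2(74.4) = 148.8

149 mol/min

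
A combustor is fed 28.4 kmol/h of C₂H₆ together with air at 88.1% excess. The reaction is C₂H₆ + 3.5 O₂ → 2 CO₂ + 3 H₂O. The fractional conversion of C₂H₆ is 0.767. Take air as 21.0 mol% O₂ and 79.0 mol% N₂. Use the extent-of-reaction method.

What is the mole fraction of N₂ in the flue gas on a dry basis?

0.814

Stoichiometric O₂ = 3.5 × 28.4 = 99.4 kmol/h; O₂ fed = 99.4 × 1.881 = 187 kmol/h.
N₂ fed = 187 × 79/21 = 703.4 kmol/h.
Fuel reacted = 0.767 × 28.4 → ξ = 21.78 kmol/h.
Outlet (n = n₀ + ν ξ):
  C₂H₆: 28.4 − 1(21.78) = 6.617
  O₂: 187 − 3.5(21.78) = 110.7
  N₂: 703.4 (inert)
  CO₂: 0 + 2(21.78) = 43.57
  H₂O: 0 + 3(21.78) = 65.35
Dry total = 864.3 kmol/h; y_N₂ (dry) = 703.4 / 864.3 = 0.8138.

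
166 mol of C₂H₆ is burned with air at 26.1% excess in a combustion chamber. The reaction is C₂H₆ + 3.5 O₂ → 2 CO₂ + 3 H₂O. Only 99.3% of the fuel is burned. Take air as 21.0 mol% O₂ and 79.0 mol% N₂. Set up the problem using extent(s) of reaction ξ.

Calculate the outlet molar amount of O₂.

Stoichiometric O₂ = 3.5 × 166 = 581 mol; O₂ fed = 581 × 1.261 = 732.6 mol.
N₂ fed = 732.6 × 79/21 = 2756 mol.
Fuel reacted = 0.993 × 166 → ξ = 164.8 mol.
Outlet (n = n₀ + ν ξ):
  C₂H₆: 166 − 1(164.8) = 1.162
  O₂: 732.6 − 3.5(164.8) = 155.7
  N₂: 2756 (inert)
  CO₂: 0 + 2(164.8) = 329.7
  H₂O: 0 + 3(164.8) = 494.5

156 mol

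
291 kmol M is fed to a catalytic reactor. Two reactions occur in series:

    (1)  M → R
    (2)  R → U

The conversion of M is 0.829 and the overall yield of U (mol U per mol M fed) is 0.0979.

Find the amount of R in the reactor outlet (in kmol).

Conversion of M: M consumed = 1ξ₁ = 0.829 × 291 → ξ₁ = 241.2 kmol.
Yield of U: 1ξ₂ / 291 = 0.0979 → ξ₂ = 28.49 kmol.
Outlet amounts (n = n₀ + Σ ν·ξ):
  M: 291 − 1(241.2) = 49.76
  R: 0 + 1(241.2) − 1(28.49) = 212.8
  U: 0 + 1(28.49) = 28.49

213 kmol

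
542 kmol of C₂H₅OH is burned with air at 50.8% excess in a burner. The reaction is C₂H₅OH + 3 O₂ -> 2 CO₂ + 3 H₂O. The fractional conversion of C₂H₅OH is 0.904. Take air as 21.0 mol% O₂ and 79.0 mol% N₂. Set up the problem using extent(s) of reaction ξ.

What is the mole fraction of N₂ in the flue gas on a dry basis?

Stoichiometric O₂ = 3 × 542 = 1626 kmol; O₂ fed = 1626 × 1.508 = 2452 kmol.
N₂ fed = 2452 × 79/21 = 9224 kmol.
Fuel reacted = 0.904 × 542 → ξ = 490 kmol.
Outlet (n = n₀ + ν ξ):
  C₂H₅OH: 542 − 1(490) = 52.03
  O₂: 2452 − 3(490) = 982.1
  N₂: 9224 (inert)
  CO₂: 0 + 2(490) = 979.9
  H₂O: 0 + 3(490) = 1470
Dry total = 11240 kmol; y_N₂ (dry) = 9224 / 11240 = 0.8208.

0.821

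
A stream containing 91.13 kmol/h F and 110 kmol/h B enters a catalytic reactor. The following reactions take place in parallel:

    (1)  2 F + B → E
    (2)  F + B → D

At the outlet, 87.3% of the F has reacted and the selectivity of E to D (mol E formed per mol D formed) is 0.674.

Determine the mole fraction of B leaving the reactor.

0.438

Conversion of F: F consumed = 0.873 × 91.13 = 79.56 kmol/h = 2ξ₁ + 1ξ₂.
Selectivity: 1ξ₁ / (1ξ₂) = 0.674 → ξ₁ = 0.674 ξ₂.
Substitute: (2·0.674 + 1) ξ₂ = 79.56 → ξ₂ = 33.88 kmol/h, ξ₁ = 22.84 kmol/h.
Outlet amounts (n = n₀ + Σ ν·ξ):
  F: 91.13 − 2(22.84) − 1(33.88) = 11.57
  B: 110 − 1(22.84) − 1(33.88) = 53.28
  E: 0 + 1(22.84) = 22.84
  D: 0 + 1(33.88) = 33.88
Total out = 121.6 kmol/h; y_B = 53.28 / 121.6 = 0.4383.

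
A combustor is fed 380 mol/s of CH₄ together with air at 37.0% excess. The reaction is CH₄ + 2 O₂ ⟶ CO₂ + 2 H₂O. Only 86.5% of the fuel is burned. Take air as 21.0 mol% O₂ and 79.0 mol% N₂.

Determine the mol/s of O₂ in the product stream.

Stoichiometric O₂ = 2 × 380 = 760 mol/s; O₂ fed = 760 × 1.370 = 1041 mol/s.
N₂ fed = 1041 × 79/21 = 3917 mol/s.
Fuel reacted = 0.865 × 380 → ξ = 328.7 mol/s.
Outlet (n = n₀ + ν ξ):
  CH₄: 380 − 1(328.7) = 51.3
  O₂: 1041 − 2(328.7) = 383.8
  N₂: 3917 (inert)
  CO₂: 0 + 1(328.7) = 328.7
  H₂O: 0 + 2(328.7) = 657.4

384 mol/s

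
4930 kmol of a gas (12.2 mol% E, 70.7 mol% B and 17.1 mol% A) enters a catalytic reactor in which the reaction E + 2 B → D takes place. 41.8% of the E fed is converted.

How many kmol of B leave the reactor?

2980 kmol

E reacted = 0.418 × 601.5 = 251.4 kmol; ν_E = −1, so ξ = 251.4/1 = 251.4 kmol.
Outlet amounts (n = n₀ + ν ξ):
  E: 601.5 − 1(251.4) = 350
  B: 3486 − 2(251.4) = 2983
  D: 0 + 1(251.4) = 251.4
  A: 843 (inert)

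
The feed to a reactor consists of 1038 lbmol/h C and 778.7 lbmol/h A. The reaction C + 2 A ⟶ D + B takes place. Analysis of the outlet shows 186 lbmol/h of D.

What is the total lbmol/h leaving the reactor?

For D: n = n₀ + 1ξ → 186 = 0 + 1ξ, giving ξ = 186 lbmol/h.
Outlet amounts (n = n₀ + ν ξ):
  C: 1038 − 1(186) = 852
  A: 778.7 − 2(186) = 406.7
  D: 0 + 1(186) = 186
  B: 0 + 1(186) = 186
Total out = 852 + 406.7 + 186 + 186 = 1631 lbmol/h.

1630 lbmol/h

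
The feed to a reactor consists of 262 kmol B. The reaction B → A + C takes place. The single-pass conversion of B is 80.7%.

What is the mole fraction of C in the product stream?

B reacted = 0.807 × 262 = 211.4 kmol; ν_B = −1, so ξ = 211.4/1 = 211.4 kmol.
Outlet amounts (n = n₀ + ν ξ):
  B: 262 − 1(211.4) = 50.57
  A: 0 + 1(211.4) = 211.4
  C: 0 + 1(211.4) = 211.4
Total out = 473.4 kmol; y_C = 211.4 / 473.4 = 0.4466.

0.447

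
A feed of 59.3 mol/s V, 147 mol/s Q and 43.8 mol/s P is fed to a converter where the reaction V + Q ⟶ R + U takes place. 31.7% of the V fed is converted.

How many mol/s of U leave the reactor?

V reacted = 0.317 × 59.3 = 18.8 mol/s; ν_V = −1, so ξ = 18.8/1 = 18.8 mol/s.
Outlet amounts (n = n₀ + ν ξ):
  V: 59.3 − 1(18.8) = 40.5
  Q: 147 − 1(18.8) = 128.2
  R: 0 + 1(18.8) = 18.8
  U: 0 + 1(18.8) = 18.8
  P: 43.8 (inert)

18.8 mol/s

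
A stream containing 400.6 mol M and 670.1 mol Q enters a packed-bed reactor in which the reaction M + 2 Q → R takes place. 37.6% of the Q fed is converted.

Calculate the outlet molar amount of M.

275 mol

Q reacted = 0.376 × 670.1 = 252 mol; ν_Q = −2, so ξ = 252/2 = 126 mol.
Outlet amounts (n = n₀ + ν ξ):
  M: 400.6 − 1(126) = 274.6
  Q: 670.1 − 2(126) = 418.1
  R: 0 + 1(126) = 126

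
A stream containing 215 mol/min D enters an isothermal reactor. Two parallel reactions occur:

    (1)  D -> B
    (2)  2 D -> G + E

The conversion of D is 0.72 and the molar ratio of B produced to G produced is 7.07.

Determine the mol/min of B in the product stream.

121 mol/min

Conversion of D: D consumed = 0.72 × 215 = 154.8 mol/min = 1ξ₁ + 2ξ₂.
Selectivity: 1ξ₁ / (1ξ₂) = 7.07 → ξ₁ = 7.07 ξ₂.
Substitute: (1·7.07 + 2) ξ₂ = 154.8 → ξ₂ = 17.07 mol/min, ξ₁ = 120.7 mol/min.
Outlet amounts (n = n₀ + Σ ν·ξ):
  D: 215 − 1(120.7) − 2(17.07) = 60.2
  B: 0 + 1(120.7) = 120.7
  G: 0 + 1(17.07) = 17.07
  E: 0 + 1(17.07) = 17.07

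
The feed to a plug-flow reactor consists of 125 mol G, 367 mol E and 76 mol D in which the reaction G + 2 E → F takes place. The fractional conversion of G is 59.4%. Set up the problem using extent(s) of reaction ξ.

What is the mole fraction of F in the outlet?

0.177

G reacted = 0.594 × 125 = 74.25 mol; ν_G = −1, so ξ = 74.25/1 = 74.25 mol.
Outlet amounts (n = n₀ + ν ξ):
  G: 125 − 1(74.25) = 50.75
  E: 367 − 2(74.25) = 218.5
  F: 0 + 1(74.25) = 74.25
  D: 76 (inert)
Total out = 419.5 mol; y_F = 74.25 / 419.5 = 0.177.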